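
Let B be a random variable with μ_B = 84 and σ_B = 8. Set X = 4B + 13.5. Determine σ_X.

X = 4B + 13.5 is linear with a = 4, b = 13.5.
σ_X = |a|·σ_B = |4|·8 = 32.

σ_X = 32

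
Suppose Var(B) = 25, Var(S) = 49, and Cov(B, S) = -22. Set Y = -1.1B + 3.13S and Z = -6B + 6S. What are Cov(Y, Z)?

By bilinearity, Cov(Y, Z) = ac·Var(B) + bd·Var(S) + (ad+bc)·Cov(B, S), with a=-1.1, b=3.13, c=-6, d=6.
ac·Var(B) = (-1.1)·(-6)·25 = 165
bd·Var(S) = 3.13·6·49 = 920.22
(ad+bc)·Cov(B, S) = (-25.38)·(-22) = 558.36
Cov(Y, Z) = 165 + 920.22 + 558.36 = 1643.58.

Cov(Y, Z) = 1643.58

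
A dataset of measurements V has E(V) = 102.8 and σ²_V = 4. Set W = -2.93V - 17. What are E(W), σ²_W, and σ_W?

W = -2.93V - 17 is linear with a = -2.93, b = -17.
E(W) = a·E(V) + b = (-2.93)·102.8 + (-17) = -318.204.
σ²_W = a²·σ²_V = (-2.93)²·4 = 34.3396 (the additive constant -17 does not affect variance).
σ_V = √4 = 2.
σ_W = |a|·σ_V = |-2.93|·2 = 5.86.

E(W) = -318.204, σ²_W = 34.3396, σ_W = 5.86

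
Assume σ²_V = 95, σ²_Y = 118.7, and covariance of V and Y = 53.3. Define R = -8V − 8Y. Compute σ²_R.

σ²_R = 20499.2

σ²_R = a²·σ²_V + b²·σ²_Y + 2ab·covariance of V and Y with a = -8, b = -8.
= (-8)²·95 + (-8)²·118.7 + 2·(-8)·(-8)·53.3
= 6080 + 7596.8 + 6822.4 = 20499.2.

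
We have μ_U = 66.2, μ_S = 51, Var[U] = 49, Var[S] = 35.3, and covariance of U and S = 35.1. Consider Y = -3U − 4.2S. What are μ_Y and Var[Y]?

μ_Y = (-3)·μ_U + (-4.2)·μ_S = (-3)·66.2 + (-4.2)·51 = -412.8.
Var[Y] = a²·Var[U] + b²·Var[S] + 2ab·covariance of U and S with a = -3, b = -4.2.
= (-3)²·49 + (-4.2)²·35.3 + 2·(-3)·(-4.2)·35.1
= 441 + 622.692 + 884.52 = 1948.212.

μ_Y = -412.8, Var[Y] = 1948.212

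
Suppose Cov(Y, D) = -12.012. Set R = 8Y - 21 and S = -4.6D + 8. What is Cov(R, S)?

Cov(R, S) = 442.0416

Cov(R, S) = a·c·Cov(Y, D) = 8·(-4.6)·(-12.012) = 442.0416. Additive constants drop out.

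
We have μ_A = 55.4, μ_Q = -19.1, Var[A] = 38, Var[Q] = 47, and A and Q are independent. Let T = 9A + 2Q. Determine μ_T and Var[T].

μ_T = 460.4, Var[T] = 3266

μ_T = 9·μ_A + 2·μ_Q = 9·55.4 + 2·(-19.1) = 460.4.
Var[T] = a²·Var[A] + b²·Var[Q] + 2ab·covariance of A and Q with a = 9, b = 2.
Independence gives covariance of A and Q = 0.
= 9²·38 + 2²·47 + 2·9·2·0
= 3078 + 188 + 0 = 3266.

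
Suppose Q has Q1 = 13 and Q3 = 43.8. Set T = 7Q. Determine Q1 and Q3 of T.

Q1(T) = 91, Q3(T) = 306.6

a = 7 > 0: Q1(T) = a·Q1(Q)+b = 91, Q3(T) = a·Q3(Q)+b = 306.6.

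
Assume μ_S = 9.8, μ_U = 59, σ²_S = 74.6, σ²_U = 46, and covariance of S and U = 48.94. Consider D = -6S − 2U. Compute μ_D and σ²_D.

μ_D = (-6)·μ_S + (-2)·μ_U = (-6)·9.8 + (-2)·59 = -176.8.
σ²_D = a²·σ²_S + b²·σ²_U + 2ab·covariance of S and U with a = -6, b = -2.
= (-6)²·74.6 + (-2)²·46 + 2·(-6)·(-2)·48.94
= 2685.6 + 184 + 1174.56 = 4044.16.

μ_D = -176.8, σ²_D = 4044.16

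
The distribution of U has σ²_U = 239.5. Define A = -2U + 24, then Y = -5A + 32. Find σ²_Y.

σ²_A = (-2)²·239.5 = 958.
σ²_Y = (-5)²·958 = 23950.

σ²_Y = 23950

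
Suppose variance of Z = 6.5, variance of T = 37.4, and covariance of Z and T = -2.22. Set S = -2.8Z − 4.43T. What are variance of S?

variance of S = a²·variance of Z + b²·variance of T + 2ab·covariance of Z and T with a = -2.8, b = -4.43.
= (-2.8)²·6.5 + (-4.43)²·37.4 + 2·(-2.8)·(-4.43)·(-2.22)
= 50.96 + 733.97126 + (-55.07376) = 729.8575.

variance of S = 729.8575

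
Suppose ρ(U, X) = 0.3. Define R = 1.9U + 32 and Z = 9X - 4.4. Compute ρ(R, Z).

ρ(R, Z) = 0.3

Linear rescalings preserve correlation up to sign; here the slopes 1.9 and 9 have the same sign, so ρ(R, Z) = ρ(U, X) = 0.3.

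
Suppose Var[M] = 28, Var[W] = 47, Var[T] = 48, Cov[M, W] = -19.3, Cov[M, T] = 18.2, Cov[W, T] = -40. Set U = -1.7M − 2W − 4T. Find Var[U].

Var[U] = 513.2

Var[U] = a²·Var[M] + b²·Var[W] + c²·Var[T] + 2ab·Cov[M, W] + 2ac·Cov[M, T] + 2bc·Cov[W, T], with a = -1.7, b = -2, c = -4.
= 80.92 + 188 + 768 + (-131.24) + 247.52 + (-640)
= 513.2.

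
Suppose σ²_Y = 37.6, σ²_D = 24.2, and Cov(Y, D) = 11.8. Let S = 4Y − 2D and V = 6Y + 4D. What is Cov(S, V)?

Cov(S, V) = 756

By bilinearity, Cov(S, V) = ac·σ²_Y + bd·σ²_D + (ad+bc)·Cov(Y, D), with a=4, b=-2, c=6, d=4.
ac·σ²_Y = 4·6·37.6 = 902.4
bd·σ²_D = (-2)·4·24.2 = -193.6
(ad+bc)·Cov(Y, D) = (4)·11.8 = 47.2
Cov(S, V) = 902.4 + (-193.6) + 47.2 = 756.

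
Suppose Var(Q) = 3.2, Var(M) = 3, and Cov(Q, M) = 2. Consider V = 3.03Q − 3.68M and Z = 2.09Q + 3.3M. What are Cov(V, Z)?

Cov(V, Z) = -11.55176

By bilinearity, Cov(V, Z) = ac·Var(Q) + bd·Var(M) + (ad+bc)·Cov(Q, M), with a=3.03, b=-3.68, c=2.09, d=3.3.
ac·Var(Q) = 3.03·2.09·3.2 = 20.26464
bd·Var(M) = (-3.68)·3.3·3 = -36.432
(ad+bc)·Cov(Q, M) = (2.3078)·2 = 4.6156
Cov(V, Z) = 20.26464 + (-36.432) + 4.6156 = -11.55176.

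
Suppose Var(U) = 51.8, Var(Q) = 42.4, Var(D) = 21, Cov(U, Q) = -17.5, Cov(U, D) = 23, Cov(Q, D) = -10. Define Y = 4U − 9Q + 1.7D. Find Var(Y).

Var(Y) = 6202.69

Var(Y) = a²·Var(U) + b²·Var(Q) + c²·Var(D) + 2ab·Cov(U, Q) + 2ac·Cov(U, D) + 2bc·Cov(Q, D), with a = 4, b = -9, c = 1.7.
= 828.8 + 3434.4 + 60.69 + 1260 + 312.8 + 306
= 6202.69.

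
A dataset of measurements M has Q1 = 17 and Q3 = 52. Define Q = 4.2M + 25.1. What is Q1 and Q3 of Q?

Q1(Q) = 96.5, Q3(Q) = 243.5

a = 4.2 > 0: Q1(Q) = a·Q1(M)+b = 96.5, Q3(Q) = a·Q3(M)+b = 243.5.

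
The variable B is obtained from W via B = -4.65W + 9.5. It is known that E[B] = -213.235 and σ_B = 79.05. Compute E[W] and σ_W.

From B = -4.65W + 9.5: E[B] = a·E[W] + b, so E[W] = (E[B] − b)/a = (-213.235 − 9.5)/(-4.65) = 47.9.
σ_B = |a|·σ_W, so σ_W = 79.05/|-4.65| = 17.

E[W] = 47.9, σ_W = 17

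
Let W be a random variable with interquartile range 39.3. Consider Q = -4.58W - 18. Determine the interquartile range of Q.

Under Q = aW + b, IQR(Q) = |a|·IQR(W) = |-4.58|·39.3 = 179.994 (shifts cancel; spread scales by |a|).

IQR(Q) = 179.994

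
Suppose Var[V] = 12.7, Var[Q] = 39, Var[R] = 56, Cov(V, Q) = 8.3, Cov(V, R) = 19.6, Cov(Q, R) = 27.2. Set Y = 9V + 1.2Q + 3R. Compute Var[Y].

Var[Y] = a²·Var[V] + b²·Var[Q] + c²·Var[R] + 2ab·Cov(V, Q) + 2ac·Cov(V, R) + 2bc·Cov(Q, R), with a = 9, b = 1.2, c = 3.
= 1028.7 + 56.16 + 504 + 179.28 + 1058.4 + 195.84
= 3022.38.

Var[Y] = 3022.38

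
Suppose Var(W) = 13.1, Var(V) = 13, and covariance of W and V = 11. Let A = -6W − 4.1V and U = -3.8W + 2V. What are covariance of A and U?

covariance of A and U = 231.46

By bilinearity, covariance of A and U = ac·Var(W) + bd·Var(V) + (ad+bc)·covariance of W and V, with a=-6, b=-4.1, c=-3.8, d=2.
ac·Var(W) = (-6)·(-3.8)·13.1 = 298.68
bd·Var(V) = (-4.1)·2·13 = -106.6
(ad+bc)·covariance of W and V = (3.58)·11 = 39.38
covariance of A and U = 298.68 + (-106.6) + 39.38 = 231.46.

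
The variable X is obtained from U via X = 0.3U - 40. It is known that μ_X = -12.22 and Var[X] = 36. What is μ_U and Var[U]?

From X = 0.3U - 40: μ_X = a·μ_U + b, so μ_U = (μ_X − b)/a = (-12.22 − (-40))/0.3 = 92.6.
Var[X] = a²·Var[U], so Var[U] = 36/0.3² = 400.

μ_U = 92.6, Var[U] = 400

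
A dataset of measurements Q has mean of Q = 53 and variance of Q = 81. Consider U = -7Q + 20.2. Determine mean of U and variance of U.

U = -7Q + 20.2 is linear with a = -7, b = 20.2.
mean of U = a·mean of Q + b = (-7)·53 + 20.2 = -350.8.
variance of U = a²·variance of Q = (-7)²·81 = 3969 (the additive constant 20.2 does not affect variance).

mean of U = -350.8, variance of U = 3969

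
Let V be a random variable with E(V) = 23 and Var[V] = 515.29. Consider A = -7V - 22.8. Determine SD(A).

SD(A) = 158.9

A = -7V - 22.8 is linear with a = -7, b = -22.8.
SD(V) = √515.29 = 22.7.
SD(A) = |a|·SD(V) = |-7|·22.7 = 158.9.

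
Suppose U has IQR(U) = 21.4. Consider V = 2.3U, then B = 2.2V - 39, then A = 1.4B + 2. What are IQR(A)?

IQR(V) = |2.3|·21.4 = 49.22.
IQR(B) = |2.2|·49.22 = 108.284.
IQR(A) = |1.4|·108.284 = 151.5976.

IQR(A) = 151.5976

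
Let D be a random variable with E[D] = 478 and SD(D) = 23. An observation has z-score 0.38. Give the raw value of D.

D = E[D] + z·SD(D) = 478 + 0.38·23 = 486.74.

D = 486.74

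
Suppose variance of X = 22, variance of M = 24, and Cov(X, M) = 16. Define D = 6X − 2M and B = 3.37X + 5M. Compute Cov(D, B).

Cov(D, B) = 577

By bilinearity, Cov(D, B) = ac·variance of X + bd·variance of M + (ad+bc)·Cov(X, M), with a=6, b=-2, c=3.37, d=5.
ac·variance of X = 6·3.37·22 = 444.84
bd·variance of M = (-2)·5·24 = -240
(ad+bc)·Cov(X, M) = (23.26)·16 = 372.16
Cov(D, B) = 444.84 + (-240) + 372.16 = 577.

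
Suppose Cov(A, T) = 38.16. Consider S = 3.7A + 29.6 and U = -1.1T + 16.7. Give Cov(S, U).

Cov(S, U) = a·c·Cov(A, T) = 3.7·(-1.1)·38.16 = -155.3112. Additive constants drop out.

Cov(S, U) = -155.3112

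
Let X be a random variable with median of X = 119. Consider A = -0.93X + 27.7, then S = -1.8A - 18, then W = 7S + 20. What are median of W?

median of W = 939.422

median of A = (-0.93)·119 + 27.7 = -82.97.
median of S = (-1.8)·(-82.97) + (-18) = 131.346.
median of W = 7·131.346 + 20 = 939.422.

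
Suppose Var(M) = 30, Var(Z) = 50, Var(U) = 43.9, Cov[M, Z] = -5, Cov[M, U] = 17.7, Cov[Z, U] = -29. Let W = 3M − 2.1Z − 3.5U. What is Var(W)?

Var(W) = a²·Var(M) + b²·Var(Z) + c²·Var(U) + 2ab·Cov[M, Z] + 2ac·Cov[M, U] + 2bc·Cov[Z, U], with a = 3, b = -2.1, c = -3.5.
= 270 + 220.5 + 537.775 + 63 + (-371.7) + (-426.3)
= 293.275.

Var(W) = 293.275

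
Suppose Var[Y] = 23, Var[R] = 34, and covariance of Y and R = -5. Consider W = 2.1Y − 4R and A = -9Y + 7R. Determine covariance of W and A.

By bilinearity, covariance of W and A = ac·Var[Y] + bd·Var[R] + (ad+bc)·covariance of Y and R, with a=2.1, b=-4, c=-9, d=7.
ac·Var[Y] = 2.1·(-9)·23 = -434.7
bd·Var[R] = (-4)·7·34 = -952
(ad+bc)·covariance of Y and R = (50.7)·(-5) = -253.5
covariance of W and A = -434.7 + (-952) + (-253.5) = -1640.2.

covariance of W and A = -1640.2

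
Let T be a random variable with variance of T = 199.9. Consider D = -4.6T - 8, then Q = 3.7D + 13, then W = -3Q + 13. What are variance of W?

variance of W = 521164.00764

variance of D = (-4.6)²·199.9 = 4229.884.
variance of Q = 3.7²·4229.884 = 57907.11196.
variance of W = (-3)²·57907.11196 = 521164.00764.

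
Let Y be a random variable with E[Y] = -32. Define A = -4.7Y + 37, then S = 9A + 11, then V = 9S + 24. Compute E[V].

E[A] = (-4.7)·(-32) + 37 = 187.4.
E[S] = 9·187.4 + 11 = 1697.6.
E[V] = 9·1697.6 + 24 = 15302.4.

E[V] = 15302.4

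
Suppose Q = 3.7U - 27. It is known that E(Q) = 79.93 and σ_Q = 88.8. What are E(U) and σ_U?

E(U) = 28.9, σ_U = 24

From Q = 3.7U - 27: E(Q) = a·E(U) + b, so E(U) = (E(Q) − b)/a = (79.93 − (-27))/3.7 = 28.9.
σ_Q = |a|·σ_U, so σ_U = 88.8/|3.7| = 24.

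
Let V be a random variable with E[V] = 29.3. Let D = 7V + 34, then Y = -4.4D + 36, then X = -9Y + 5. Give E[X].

E[D] = 7·29.3 + 34 = 239.1.
E[Y] = (-4.4)·239.1 + 36 = -1016.04.
E[X] = (-9)·(-1016.04) + 5 = 9149.36.

E[X] = 9149.36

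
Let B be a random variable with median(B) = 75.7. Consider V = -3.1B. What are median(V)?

median(V) = -234.67

A linear map preserves order up to sign, so median(V) = a·median(B) + b = (-3.1)·75.7 = -234.67.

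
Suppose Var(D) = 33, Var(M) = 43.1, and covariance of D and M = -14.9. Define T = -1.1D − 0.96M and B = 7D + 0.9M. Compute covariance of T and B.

By bilinearity, covariance of T and B = ac·Var(D) + bd·Var(M) + (ad+bc)·covariance of D and M, with a=-1.1, b=-0.96, c=7, d=0.9.
ac·Var(D) = (-1.1)·7·33 = -254.1
bd·Var(M) = (-0.96)·0.9·43.1 = -37.2384
(ad+bc)·covariance of D and M = (-7.71)·(-14.9) = 114.879
covariance of T and B = -254.1 + (-37.2384) + 114.879 = -176.4594.

covariance of T and B = -176.4594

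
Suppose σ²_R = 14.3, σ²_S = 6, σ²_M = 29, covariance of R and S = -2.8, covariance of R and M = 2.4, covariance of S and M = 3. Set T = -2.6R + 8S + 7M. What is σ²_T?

σ²_T = a²·σ²_R + b²·σ²_S + c²·σ²_M + 2ab·covariance of R and S + 2ac·covariance of R and M + 2bc·covariance of S and M, with a = -2.6, b = 8, c = 7.
= 96.668 + 384 + 1421 + 116.48 + (-87.36) + 336
= 2266.788.

σ²_T = 2266.788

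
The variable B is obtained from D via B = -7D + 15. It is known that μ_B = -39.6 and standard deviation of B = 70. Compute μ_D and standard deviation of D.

μ_D = 7.8, standard deviation of D = 10

From B = -7D + 15: μ_B = a·μ_D + b, so μ_D = (μ_B − b)/a = (-39.6 − 15)/(-7) = 7.8.
standard deviation of B = |a|·standard deviation of D, so standard deviation of D = 70/|-7| = 10.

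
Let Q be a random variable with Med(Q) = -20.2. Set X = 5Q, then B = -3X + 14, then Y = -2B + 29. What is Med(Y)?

Med(Y) = -605

Med(X) = 5·(-20.2) = -101.
Med(B) = (-3)·(-101) + 14 = 317.
Med(Y) = (-2)·317 + 29 = -605.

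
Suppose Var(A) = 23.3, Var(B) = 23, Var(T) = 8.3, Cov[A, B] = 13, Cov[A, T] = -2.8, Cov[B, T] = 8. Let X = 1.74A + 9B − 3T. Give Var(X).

Var(X) = 2012.63508

Var(X) = a²·Var(A) + b²·Var(B) + c²·Var(T) + 2ab·Cov[A, B] + 2ac·Cov[A, T] + 2bc·Cov[B, T], with a = 1.74, b = 9, c = -3.
= 70.54308 + 1863 + 74.7 + 407.16 + 29.232 + (-432)
= 2012.63508.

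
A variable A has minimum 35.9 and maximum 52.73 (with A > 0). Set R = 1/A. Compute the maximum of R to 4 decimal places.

max(R) = 0.0279

1/A is decreasing on this domain, so max(R) comes from min(A) = 35.9: max(R) = 1/(35.9) ≈ 0.0279.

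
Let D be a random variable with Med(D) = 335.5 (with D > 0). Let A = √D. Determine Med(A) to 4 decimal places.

Med(A) = 18.3167

√D is monotone on this domain, so Med(A) = √(335.5) ≈ 18.3167.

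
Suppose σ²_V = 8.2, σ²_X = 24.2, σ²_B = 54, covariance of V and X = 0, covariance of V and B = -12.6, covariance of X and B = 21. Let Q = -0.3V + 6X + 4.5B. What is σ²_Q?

σ²_Q = 3133.458

σ²_Q = a²·σ²_V + b²·σ²_X + c²·σ²_B + 2ab·covariance of V and X + 2ac·covariance of V and B + 2bc·covariance of X and B, with a = -0.3, b = 6, c = 4.5.
= 0.738 + 871.2 + 1093.5 + 0 + 34.02 + 1134
= 3133.458.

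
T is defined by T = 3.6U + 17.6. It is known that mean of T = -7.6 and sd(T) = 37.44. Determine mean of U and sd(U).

mean of U = -7, sd(U) = 10.4

From T = 3.6U + 17.6: mean of T = a·mean of U + b, so mean of U = (mean of T − b)/a = (-7.6 − 17.6)/3.6 = -7.
sd(T) = |a|·sd(U), so sd(U) = 37.44/|3.6| = 10.4.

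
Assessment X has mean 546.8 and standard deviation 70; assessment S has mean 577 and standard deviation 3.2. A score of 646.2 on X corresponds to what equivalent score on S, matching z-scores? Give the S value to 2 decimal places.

S = 581.54

z = (646.2 − 546.8)/70 = 1.42.
S = 577 + z·3.2 = 577 + (646.2 − 546.8)·3.2/70 ≈ 581.54.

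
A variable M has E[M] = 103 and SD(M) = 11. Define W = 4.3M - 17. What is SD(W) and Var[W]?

SD(W) = 47.3, Var[W] = 2237.29

W = 4.3M - 17 is linear with a = 4.3, b = -17.
SD(W) = |a|·SD(M) = |4.3|·11 = 47.3.
Var[M] = 11² = 121.
Var[W] = a²·Var[M] = 4.3²·121 = 2237.29 (the additive constant -17 does not affect variance).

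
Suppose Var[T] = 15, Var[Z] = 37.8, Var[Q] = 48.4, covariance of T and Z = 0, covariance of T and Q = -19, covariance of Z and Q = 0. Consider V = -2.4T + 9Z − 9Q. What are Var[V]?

Var[V] = 6247.8

Var[V] = a²·Var[T] + b²·Var[Z] + c²·Var[Q] + 2ab·covariance of T and Z + 2ac·covariance of T and Q + 2bc·covariance of Z and Q, with a = -2.4, b = 9, c = -9.
= 86.4 + 3061.8 + 3920.4 + 0 + (-820.8) + 0
= 6247.8.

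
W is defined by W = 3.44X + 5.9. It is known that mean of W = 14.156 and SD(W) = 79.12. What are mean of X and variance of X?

mean of X = 2.4, variance of X = 529

From W = 3.44X + 5.9: mean of W = a·mean of X + b, so mean of X = (mean of W − b)/a = (14.156 − 5.9)/3.44 = 2.4.
variance of W = 79.12² = 6259.9744.
variance of W = a²·variance of X, so variance of X = 6259.9744/3.44² = 529.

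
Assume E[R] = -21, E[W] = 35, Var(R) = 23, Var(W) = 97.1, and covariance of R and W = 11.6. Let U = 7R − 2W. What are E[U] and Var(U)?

E[U] = 7·E[R] + (-2)·E[W] = 7·(-21) + (-2)·35 = -217.
Var(U) = a²·Var(R) + b²·Var(W) + 2ab·covariance of R and W with a = 7, b = -2.
= 7²·23 + (-2)²·97.1 + 2·7·(-2)·11.6
= 1127 + 388.4 + (-324.8) = 1190.6.

E[U] = -217, Var(U) = 1190.6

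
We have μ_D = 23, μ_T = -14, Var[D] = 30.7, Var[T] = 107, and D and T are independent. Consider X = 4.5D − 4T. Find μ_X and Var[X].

μ_X = 159.5, Var[X] = 2333.675

μ_X = 4.5·μ_D + (-4)·μ_T = 4.5·23 + (-4)·(-14) = 159.5.
Var[X] = a²·Var[D] + b²·Var[T] + 2ab·Cov[D, T] with a = 4.5, b = -4.
Independence gives Cov[D, T] = 0.
= 4.5²·30.7 + (-4)²·107 + 2·4.5·(-4)·0
= 621.675 + 1712 + 0 = 2333.675.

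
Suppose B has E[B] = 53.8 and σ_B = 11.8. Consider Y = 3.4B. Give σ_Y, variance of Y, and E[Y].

Y = 3.4B is linear with a = 3.4, b = 0.
σ_Y = |a|·σ_B = |3.4|·11.8 = 40.12.
variance of B = 11.8² = 139.24.
variance of Y = a²·variance of B = 3.4²·139.24 = 1609.6144.
E[Y] = a·E[B] + b = 3.4·53.8 = 182.92.

σ_Y = 40.12, variance of Y = 1609.6144, E[Y] = 182.92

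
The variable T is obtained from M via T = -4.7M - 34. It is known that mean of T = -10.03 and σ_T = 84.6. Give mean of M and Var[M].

From T = -4.7M - 34: mean of T = a·mean of M + b, so mean of M = (mean of T − b)/a = (-10.03 − (-34))/(-4.7) = -5.1.
Var[T] = 84.6² = 7157.16.
Var[T] = a²·Var[M], so Var[M] = 7157.16/(-4.7)² = 324.

mean of M = -5.1, Var[M] = 324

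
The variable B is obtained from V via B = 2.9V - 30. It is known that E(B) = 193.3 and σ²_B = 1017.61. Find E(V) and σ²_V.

From B = 2.9V - 30: E(B) = a·E(V) + b, so E(V) = (E(B) − b)/a = (193.3 − (-30))/2.9 = 77.
σ²_B = a²·σ²_V, so σ²_V = 1017.61/2.9² = 121.

E(V) = 77, σ²_V = 121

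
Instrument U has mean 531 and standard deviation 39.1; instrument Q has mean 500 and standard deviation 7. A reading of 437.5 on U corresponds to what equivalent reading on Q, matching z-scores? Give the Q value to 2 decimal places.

z = (437.5 − 531)/39.1 ≈ -2.3913.
Q = 500 + z·7 = 500 + (437.5 − 531)·7/39.1 ≈ 483.26.

Q = 483.26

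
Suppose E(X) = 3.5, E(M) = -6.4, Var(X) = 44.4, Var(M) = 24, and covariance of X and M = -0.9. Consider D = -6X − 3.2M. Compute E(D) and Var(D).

E(D) = -0.52, Var(D) = 1809.6

E(D) = (-6)·E(X) + (-3.2)·E(M) = (-6)·3.5 + (-3.2)·(-6.4) = -0.52.
Var(D) = a²·Var(X) + b²·Var(M) + 2ab·covariance of X and M with a = -6, b = -3.2.
= (-6)²·44.4 + (-3.2)²·24 + 2·(-6)·(-3.2)·(-0.9)
= 1598.4 + 245.76 + (-34.56) = 1809.6.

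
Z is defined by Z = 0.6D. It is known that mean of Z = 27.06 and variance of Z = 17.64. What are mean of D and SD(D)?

mean of D = 45.1, SD(D) = 7

From Z = 0.6D: mean of Z = a·mean of D + b, so mean of D = (mean of Z − b)/a = (27.06 − 0)/0.6 = 45.1.
SD(Z) = √17.64 = 4.2.
SD(Z) = |a|·SD(D), so SD(D) = 4.2/|0.6| = 7.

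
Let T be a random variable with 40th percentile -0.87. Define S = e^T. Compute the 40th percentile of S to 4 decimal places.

e^T is increasing, so P_{40}(S) = g(P_{40}(T)) ≈ 0.419.

40th percentile of S = 0.419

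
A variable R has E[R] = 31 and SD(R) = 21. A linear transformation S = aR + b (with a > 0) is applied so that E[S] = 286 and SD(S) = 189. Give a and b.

SD(S) = a·SD(R) (a > 0), so a = 189/21 = 9.
E[S] = a·E[R] + b, so b = 286 − 9·31 = 7.

a = 9, b = 7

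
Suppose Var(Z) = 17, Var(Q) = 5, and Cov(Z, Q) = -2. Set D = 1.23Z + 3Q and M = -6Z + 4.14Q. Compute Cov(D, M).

By bilinearity, Cov(D, M) = ac·Var(Z) + bd·Var(Q) + (ad+bc)·Cov(Z, Q), with a=1.23, b=3, c=-6, d=4.14.
ac·Var(Z) = 1.23·(-6)·17 = -125.46
bd·Var(Q) = 3·4.14·5 = 62.1
(ad+bc)·Cov(Z, Q) = (-12.9078)·(-2) = 25.8156
Cov(D, M) = -125.46 + 62.1 + 25.8156 = -37.5444.

Cov(D, M) = -37.5444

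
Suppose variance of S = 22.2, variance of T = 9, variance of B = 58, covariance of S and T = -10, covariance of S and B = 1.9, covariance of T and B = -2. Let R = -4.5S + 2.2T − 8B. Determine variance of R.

variance of R = a²·variance of S + b²·variance of T + c²·variance of B + 2ab·covariance of S and T + 2ac·covariance of S and B + 2bc·covariance of T and B, with a = -4.5, b = 2.2, c = -8.
= 449.55 + 43.56 + 3712 + 198 + 136.8 + 70.4
= 4610.31.

variance of R = 4610.31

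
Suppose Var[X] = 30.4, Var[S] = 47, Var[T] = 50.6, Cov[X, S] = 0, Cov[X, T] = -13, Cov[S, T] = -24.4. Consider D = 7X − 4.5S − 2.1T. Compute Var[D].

Var[D] = 2585.536

Var[D] = a²·Var[X] + b²·Var[S] + c²·Var[T] + 2ab·Cov[X, S] + 2ac·Cov[X, T] + 2bc·Cov[S, T], with a = 7, b = -4.5, c = -2.1.
= 1489.6 + 951.75 + 223.146 + 0 + 382.2 + (-461.16)
= 2585.536.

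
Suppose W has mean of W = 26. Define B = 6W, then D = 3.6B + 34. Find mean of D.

mean of D = 595.6

mean of B = 6·26 = 156.
mean of D = 3.6·156 + 34 = 595.6.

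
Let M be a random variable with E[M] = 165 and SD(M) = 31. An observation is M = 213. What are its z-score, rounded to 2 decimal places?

z = (M − E[M]) / SD(M) = (213 − 165) / 31 ≈ 1.55.

z = 1.55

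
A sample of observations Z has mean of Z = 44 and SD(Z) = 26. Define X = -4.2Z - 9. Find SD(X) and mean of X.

X = -4.2Z - 9 is linear with a = -4.2, b = -9.
SD(X) = |a|·SD(Z) = |-4.2|·26 = 109.2.
mean of X = a·mean of Z + b = (-4.2)·44 + (-9) = -193.8.

SD(X) = 109.2, mean of X = -193.8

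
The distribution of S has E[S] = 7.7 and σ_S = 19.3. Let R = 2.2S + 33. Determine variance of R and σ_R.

R = 2.2S + 33 is linear with a = 2.2, b = 33.
variance of S = 19.3² = 372.49.
variance of R = a²·variance of S = 2.2²·372.49 = 1802.8516 (the additive constant 33 does not affect variance).
σ_R = |a|·σ_S = |2.2|·19.3 = 42.46.

variance of R = 1802.8516, σ_R = 42.46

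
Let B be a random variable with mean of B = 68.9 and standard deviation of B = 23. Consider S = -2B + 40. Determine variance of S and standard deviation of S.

S = -2B + 40 is linear with a = -2, b = 40.
variance of B = 23² = 529.
variance of S = a²·variance of B = (-2)²·529 = 2116 (the additive constant 40 does not affect variance).
standard deviation of S = |a|·standard deviation of B = |-2|·23 = 46.

variance of S = 2116, standard deviation of S = 46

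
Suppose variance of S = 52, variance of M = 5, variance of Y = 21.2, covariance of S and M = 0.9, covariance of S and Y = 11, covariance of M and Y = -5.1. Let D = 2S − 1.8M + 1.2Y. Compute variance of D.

variance of D = 323.08

variance of D = a²·variance of S + b²·variance of M + c²·variance of Y + 2ab·covariance of S and M + 2ac·covariance of S and Y + 2bc·covariance of M and Y, with a = 2, b = -1.8, c = 1.2.
= 208 + 16.2 + 30.528 + (-6.48) + 52.8 + 22.032
= 323.08.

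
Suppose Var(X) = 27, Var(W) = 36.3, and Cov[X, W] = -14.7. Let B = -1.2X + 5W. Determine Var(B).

Var(B) = 1122.78

Var(B) = a²·Var(X) + b²·Var(W) + 2ab·Cov[X, W] with a = -1.2, b = 5.
= (-1.2)²·27 + 5²·36.3 + 2·(-1.2)·5·(-14.7)
= 38.88 + 907.5 + 176.4 = 1122.78.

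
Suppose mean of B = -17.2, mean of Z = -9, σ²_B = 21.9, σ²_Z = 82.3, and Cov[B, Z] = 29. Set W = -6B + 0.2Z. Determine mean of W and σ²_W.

mean of W = (-6)·mean of B + 0.2·mean of Z = (-6)·(-17.2) + 0.2·(-9) = 101.4.
σ²_W = a²·σ²_B + b²·σ²_Z + 2ab·Cov[B, Z] with a = -6, b = 0.2.
= (-6)²·21.9 + 0.2²·82.3 + 2·(-6)·0.2·29
= 788.4 + 3.292 + (-69.6) = 722.092.

mean of W = 101.4, σ²_W = 722.092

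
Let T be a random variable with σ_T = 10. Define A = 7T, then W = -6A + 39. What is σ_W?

σ_W = 420

σ_A = |7|·10 = 70.
σ_W = |-6|·70 = 420.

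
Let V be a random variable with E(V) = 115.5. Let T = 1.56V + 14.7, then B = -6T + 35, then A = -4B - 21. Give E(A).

E(T) = 1.56·115.5 + 14.7 = 194.88.
E(B) = (-6)·194.88 + 35 = -1134.28.
E(A) = (-4)·(-1134.28) + (-21) = 4516.12.

E(A) = 4516.12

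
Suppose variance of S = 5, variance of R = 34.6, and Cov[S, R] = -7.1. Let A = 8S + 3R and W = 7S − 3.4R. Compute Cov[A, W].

By bilinearity, Cov[A, W] = ac·variance of S + bd·variance of R + (ad+bc)·Cov[S, R], with a=8, b=3, c=7, d=-3.4.
ac·variance of S = 8·7·5 = 280
bd·variance of R = 3·(-3.4)·34.6 = -352.92
(ad+bc)·Cov[S, R] = (-6.2)·(-7.1) = 44.02
Cov[A, W] = 280 + (-352.92) + 44.02 = -28.9.

Cov[A, W] = -28.9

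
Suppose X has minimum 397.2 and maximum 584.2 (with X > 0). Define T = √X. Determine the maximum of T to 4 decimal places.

√X is increasing on this domain, so max(T) comes from max(X) = 584.2: max(T) = √(584.2) ≈ 24.1702.

max(T) = 24.1702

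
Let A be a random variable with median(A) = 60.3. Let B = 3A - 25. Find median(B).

median(B) = 155.9

A linear map preserves order up to sign, so median(B) = a·median(A) + b = 3·60.3 + (-25) = 155.9.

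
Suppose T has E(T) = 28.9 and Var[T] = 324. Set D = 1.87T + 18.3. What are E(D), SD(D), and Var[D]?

E(D) = 72.343, SD(D) = 33.66, Var[D] = 1132.9956

D = 1.87T + 18.3 is linear with a = 1.87, b = 18.3.
E(D) = a·E(T) + b = 1.87·28.9 + 18.3 = 72.343.
SD(T) = √324 = 18.
SD(D) = |a|·SD(T) = |1.87|·18 = 33.66.
Var[D] = a²·Var[T] = 1.87²·324 = 1132.9956 (the additive constant 18.3 does not affect variance).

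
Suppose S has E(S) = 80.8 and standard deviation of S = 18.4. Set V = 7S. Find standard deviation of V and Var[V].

V = 7S is linear with a = 7, b = 0.
standard deviation of V = |a|·standard deviation of S = |7|·18.4 = 128.8.
Var[S] = 18.4² = 338.56.
Var[V] = a²·Var[S] = 7²·338.56 = 16589.44.

standard deviation of V = 128.8, Var[V] = 16589.44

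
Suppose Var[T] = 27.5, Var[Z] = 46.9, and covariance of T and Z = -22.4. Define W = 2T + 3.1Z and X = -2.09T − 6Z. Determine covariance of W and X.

covariance of W and X = -573.3604

By bilinearity, covariance of W and X = ac·Var[T] + bd·Var[Z] + (ad+bc)·covariance of T and Z, with a=2, b=3.1, c=-2.09, d=-6.
ac·Var[T] = 2·(-2.09)·27.5 = -114.95
bd·Var[Z] = 3.1·(-6)·46.9 = -872.34
(ad+bc)·covariance of T and Z = (-18.479)·(-22.4) = 413.9296
covariance of W and X = -114.95 + (-872.34) + 413.9296 = -573.3604.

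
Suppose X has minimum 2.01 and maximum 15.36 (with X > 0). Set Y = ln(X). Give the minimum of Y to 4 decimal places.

ln(X) is increasing on this domain, so min(Y) comes from min(X) = 2.01: min(Y) = ln(2.01) ≈ 0.6981.

min(Y) = 0.6981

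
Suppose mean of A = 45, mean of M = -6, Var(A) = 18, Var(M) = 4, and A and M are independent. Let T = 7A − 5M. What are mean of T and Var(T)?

mean of T = 7·mean of A + (-5)·mean of M = 7·45 + (-5)·(-6) = 345.
Var(T) = a²·Var(A) + b²·Var(M) + 2ab·covariance of A and M with a = 7, b = -5.
Independence gives covariance of A and M = 0.
= 7²·18 + (-5)²·4 + 2·7·(-5)·0
= 882 + 100 + 0 = 982.

mean of T = 345, Var(T) = 982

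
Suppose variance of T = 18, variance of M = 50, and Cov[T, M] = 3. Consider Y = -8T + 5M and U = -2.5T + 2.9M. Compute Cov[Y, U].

By bilinearity, Cov[Y, U] = ac·variance of T + bd·variance of M + (ad+bc)·Cov[T, M], with a=-8, b=5, c=-2.5, d=2.9.
ac·variance of T = (-8)·(-2.5)·18 = 360
bd·variance of M = 5·2.9·50 = 725
(ad+bc)·Cov[T, M] = (-35.7)·3 = -107.1
Cov[Y, U] = 360 + 725 + (-107.1) = 977.9.

Cov[Y, U] = 977.9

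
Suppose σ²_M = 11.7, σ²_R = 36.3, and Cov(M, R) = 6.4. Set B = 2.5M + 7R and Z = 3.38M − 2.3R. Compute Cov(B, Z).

Cov(B, Z) = -370.941

By bilinearity, Cov(B, Z) = ac·σ²_M + bd·σ²_R + (ad+bc)·Cov(M, R), with a=2.5, b=7, c=3.38, d=-2.3.
ac·σ²_M = 2.5·3.38·11.7 = 98.865
bd·σ²_R = 7·(-2.3)·36.3 = -584.43
(ad+bc)·Cov(M, R) = (17.91)·6.4 = 114.624
Cov(B, Z) = 98.865 + (-584.43) + 114.624 = -370.941.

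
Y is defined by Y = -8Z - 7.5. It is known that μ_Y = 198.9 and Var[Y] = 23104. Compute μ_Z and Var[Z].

From Y = -8Z - 7.5: μ_Y = a·μ_Z + b, so μ_Z = (μ_Y − b)/a = (198.9 − (-7.5))/(-8) = -25.8.
Var[Y] = a²·Var[Z], so Var[Z] = 23104/(-8)² = 361.

μ_Z = -25.8, Var[Z] = 361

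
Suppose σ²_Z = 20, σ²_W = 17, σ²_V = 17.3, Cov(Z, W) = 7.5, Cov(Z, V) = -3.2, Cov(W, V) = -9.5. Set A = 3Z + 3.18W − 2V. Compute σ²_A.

σ²_A = a²·σ²_Z + b²·σ²_W + c²·σ²_V + 2ab·Cov(Z, W) + 2ac·Cov(Z, V) + 2bc·Cov(W, V), with a = 3, b = 3.18, c = -2.
= 180 + 171.9108 + 69.2 + 143.1 + 38.4 + 120.84
= 723.4508.

σ²_A = 723.4508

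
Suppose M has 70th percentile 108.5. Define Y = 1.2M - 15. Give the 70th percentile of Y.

Since a = 1.2 > 0 the transformation is increasing, so the 70th percentile of Y = a·(P_{70} of M) + b = 1.2·108.5 + (-15) = 115.2.

70th percentile of Y = 115.2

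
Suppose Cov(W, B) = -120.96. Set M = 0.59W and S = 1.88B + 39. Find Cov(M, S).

Cov(M, S) = a·c·Cov(W, B) = 0.59·1.88·(-120.96) = -134.168832. Additive constants drop out.

Cov(M, S) = -134.168832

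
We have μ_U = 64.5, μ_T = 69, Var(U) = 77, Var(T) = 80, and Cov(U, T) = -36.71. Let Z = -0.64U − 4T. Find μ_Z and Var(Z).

μ_Z = (-0.64)·μ_U + (-4)·μ_T = (-0.64)·64.5 + (-4)·69 = -317.28.
Var(Z) = a²·Var(U) + b²·Var(T) + 2ab·Cov(U, T) with a = -0.64, b = -4.
= (-0.64)²·77 + (-4)²·80 + 2·(-0.64)·(-4)·(-36.71)
= 31.5392 + 1280 + (-187.9552) = 1123.584.

μ_Z = -317.28, Var(Z) = 1123.584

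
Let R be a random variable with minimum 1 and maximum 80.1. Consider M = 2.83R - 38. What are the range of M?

Range of R = 80.1 − 1 = 79.1.
Range(M) = |a|·Range(R) = |2.83|·79.1 = 223.853.

Range(M) = 223.853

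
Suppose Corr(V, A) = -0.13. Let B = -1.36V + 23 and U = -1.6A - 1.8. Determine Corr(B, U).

Linear rescalings preserve correlation up to sign; here the slopes -1.36 and -1.6 have the same sign, so Corr(B, U) = Corr(V, A) = -0.13.

Corr(B, U) = -0.13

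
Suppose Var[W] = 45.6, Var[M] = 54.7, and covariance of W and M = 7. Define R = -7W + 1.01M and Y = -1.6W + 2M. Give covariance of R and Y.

covariance of R and Y = 511.902

By bilinearity, covariance of R and Y = ac·Var[W] + bd·Var[M] + (ad+bc)·covariance of W and M, with a=-7, b=1.01, c=-1.6, d=2.
ac·Var[W] = (-7)·(-1.6)·45.6 = 510.72
bd·Var[M] = 1.01·2·54.7 = 110.494
(ad+bc)·covariance of W and M = (-15.616)·7 = -109.312
covariance of R and Y = 510.72 + 110.494 + (-109.312) = 511.902.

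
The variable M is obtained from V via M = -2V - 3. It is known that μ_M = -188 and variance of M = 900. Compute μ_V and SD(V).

μ_V = 92.5, SD(V) = 15

From M = -2V - 3: μ_M = a·μ_V + b, so μ_V = (μ_M − b)/a = (-188 − (-3))/(-2) = 92.5.
SD(M) = √900 = 30.
SD(M) = |a|·SD(V), so SD(V) = 30/|-2| = 15.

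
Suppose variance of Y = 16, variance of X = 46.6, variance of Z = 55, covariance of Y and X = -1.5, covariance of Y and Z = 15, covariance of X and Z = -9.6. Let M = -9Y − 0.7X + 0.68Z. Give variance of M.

variance of M = 1150.9052

variance of M = a²·variance of Y + b²·variance of X + c²·variance of Z + 2ab·covariance of Y and X + 2ac·covariance of Y and Z + 2bc·covariance of X and Z, with a = -9, b = -0.7, c = 0.68.
= 1296 + 22.834 + 25.432 + (-18.9) + (-183.6) + 9.1392
= 1150.9052.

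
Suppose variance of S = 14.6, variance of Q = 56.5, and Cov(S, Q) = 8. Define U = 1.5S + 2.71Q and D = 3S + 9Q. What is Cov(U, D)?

Cov(U, D) = 1616.775

By bilinearity, Cov(U, D) = ac·variance of S + bd·variance of Q + (ad+bc)·Cov(S, Q), with a=1.5, b=2.71, c=3, d=9.
ac·variance of S = 1.5·3·14.6 = 65.7
bd·variance of Q = 2.71·9·56.5 = 1378.035
(ad+bc)·Cov(S, Q) = (21.63)·8 = 173.04
Cov(U, D) = 65.7 + 1378.035 + 173.04 = 1616.775.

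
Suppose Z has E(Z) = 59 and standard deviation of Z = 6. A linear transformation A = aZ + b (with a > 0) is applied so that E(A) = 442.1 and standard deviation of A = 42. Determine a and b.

a = 7, b = 29.1

standard deviation of A = a·standard deviation of Z (a > 0), so a = 42/6 = 7.
E(A) = a·E(Z) + b, so b = 442.1 − 7·59 = 29.1.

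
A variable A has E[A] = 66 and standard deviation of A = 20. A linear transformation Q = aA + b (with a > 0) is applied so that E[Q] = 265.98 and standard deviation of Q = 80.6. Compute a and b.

a = 4.03, b = 0

standard deviation of Q = a·standard deviation of A (a > 0), so a = 80.6/20 = 4.03.
E[Q] = a·E[A] + b, so b = 265.98 − 4.03·66 = 0.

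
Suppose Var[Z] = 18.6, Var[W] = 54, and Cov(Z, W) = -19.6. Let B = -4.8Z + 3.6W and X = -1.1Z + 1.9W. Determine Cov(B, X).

Cov(B, X) = 723.936

By bilinearity, Cov(B, X) = ac·Var[Z] + bd·Var[W] + (ad+bc)·Cov(Z, W), with a=-4.8, b=3.6, c=-1.1, d=1.9.
ac·Var[Z] = (-4.8)·(-1.1)·18.6 = 98.208
bd·Var[W] = 3.6·1.9·54 = 369.36
(ad+bc)·Cov(Z, W) = (-13.08)·(-19.6) = 256.368
Cov(B, X) = 98.208 + 369.36 + 256.368 = 723.936.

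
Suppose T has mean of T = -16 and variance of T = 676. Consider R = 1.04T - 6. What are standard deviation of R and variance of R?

standard deviation of R = 27.04, variance of R = 731.1616

R = 1.04T - 6 is linear with a = 1.04, b = -6.
standard deviation of T = √676 = 26.
standard deviation of R = |a|·standard deviation of T = |1.04|·26 = 27.04.
variance of R = a²·variance of T = 1.04²·676 = 731.1616 (the additive constant -6 does not affect variance).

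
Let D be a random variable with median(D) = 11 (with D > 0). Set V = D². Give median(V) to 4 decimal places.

median(V) = 121

D² is monotone on this domain, so median(V) = square(11) = 121.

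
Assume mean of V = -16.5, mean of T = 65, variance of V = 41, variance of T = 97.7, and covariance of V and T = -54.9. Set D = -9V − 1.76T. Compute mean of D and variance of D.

mean of D = (-9)·mean of V + (-1.76)·mean of T = (-9)·(-16.5) + (-1.76)·65 = 34.1.
variance of D = a²·variance of V + b²·variance of T + 2ab·covariance of V and T with a = -9, b = -1.76.
= (-9)²·41 + (-1.76)²·97.7 + 2·(-9)·(-1.76)·(-54.9)
= 3321 + 302.63552 + (-1739.232) = 1884.40352.

mean of D = 34.1, variance of D = 1884.40352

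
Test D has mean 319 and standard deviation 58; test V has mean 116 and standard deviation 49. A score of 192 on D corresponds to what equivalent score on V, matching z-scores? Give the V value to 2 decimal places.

V = 8.71

z = (192 − 319)/58 ≈ -2.1897.
V = 116 + z·49 = 116 + (192 − 319)·49/58 ≈ 8.71.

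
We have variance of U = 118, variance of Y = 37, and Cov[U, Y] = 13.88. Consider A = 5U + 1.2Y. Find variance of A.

variance of A = a²·variance of U + b²·variance of Y + 2ab·Cov[U, Y] with a = 5, b = 1.2.
= 5²·118 + 1.2²·37 + 2·5·1.2·13.88
= 2950 + 53.28 + 166.56 = 3169.84.

variance of A = 3169.84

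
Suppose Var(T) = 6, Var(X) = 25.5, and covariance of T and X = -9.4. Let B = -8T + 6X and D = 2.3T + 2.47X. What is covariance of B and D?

By bilinearity, covariance of B and D = ac·Var(T) + bd·Var(X) + (ad+bc)·covariance of T and X, with a=-8, b=6, c=2.3, d=2.47.
ac·Var(T) = (-8)·2.3·6 = -110.4
bd·Var(X) = 6·2.47·25.5 = 377.91
(ad+bc)·covariance of T and X = (-5.96)·(-9.4) = 56.024
covariance of B and D = -110.4 + 377.91 + 56.024 = 323.534.

covariance of B and D = 323.534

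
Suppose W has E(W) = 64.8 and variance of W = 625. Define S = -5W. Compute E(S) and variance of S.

E(S) = -324, variance of S = 15625

S = -5W is linear with a = -5, b = 0.
E(S) = a·E(W) + b = (-5)·64.8 = -324.
variance of S = a²·variance of W = (-5)²·625 = 15625.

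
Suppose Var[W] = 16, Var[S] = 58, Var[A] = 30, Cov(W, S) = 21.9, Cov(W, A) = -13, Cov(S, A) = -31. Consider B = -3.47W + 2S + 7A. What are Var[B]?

Var[B] = a²·Var[W] + b²·Var[S] + c²·Var[A] + 2ab·Cov(W, S) + 2ac·Cov(W, A) + 2bc·Cov(S, A), with a = -3.47, b = 2, c = 7.
= 192.6544 + 232 + 1470 + (-303.972) + 631.54 + (-868)
= 1354.2224.

Var[B] = 1354.2224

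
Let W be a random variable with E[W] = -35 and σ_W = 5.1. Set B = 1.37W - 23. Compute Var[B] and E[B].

B = 1.37W - 23 is linear with a = 1.37, b = -23.
Var[W] = 5.1² = 26.01.
Var[B] = a²·Var[W] = 1.37²·26.01 = 48.818169 (the additive constant -23 does not affect variance).
E[B] = a·E[W] + b = 1.37·(-35) + (-23) = -70.95.

Var[B] = 48.818169, E[B] = -70.95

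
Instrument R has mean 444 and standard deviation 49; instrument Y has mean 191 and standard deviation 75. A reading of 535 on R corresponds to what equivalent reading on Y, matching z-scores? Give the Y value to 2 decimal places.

Y = 330.29

z = (535 − 444)/49 ≈ 1.8571.
Y = 191 + z·75 = 191 + (535 − 444)·75/49 ≈ 330.29.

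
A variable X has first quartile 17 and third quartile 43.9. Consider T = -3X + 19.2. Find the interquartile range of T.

IQR of X = Q3 − Q1 = 43.9 − 17 = 26.9.
Under T = aX + b, IQR(T) = |a|·IQR(X) = |-3|·26.9 = 80.7 (shifts cancel; spread scales by |a|).

IQR(T) = 80.7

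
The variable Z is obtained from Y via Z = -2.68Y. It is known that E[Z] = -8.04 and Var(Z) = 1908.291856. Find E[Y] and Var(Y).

E[Y] = 3, Var(Y) = 265.69

From Z = -2.68Y: E[Z] = a·E[Y] + b, so E[Y] = (E[Z] − b)/a = (-8.04 − 0)/(-2.68) = 3.
Var(Z) = a²·Var(Y), so Var(Y) = 1908.291856/(-2.68)² = 265.69.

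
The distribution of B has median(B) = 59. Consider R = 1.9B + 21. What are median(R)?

median(R) = 133.1

A linear map preserves order up to sign, so median(R) = a·median(B) + b = 1.9·59 + 21 = 133.1.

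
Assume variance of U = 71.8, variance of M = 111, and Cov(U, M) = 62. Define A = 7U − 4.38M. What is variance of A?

variance of A = 1845.8284

variance of A = a²·variance of U + b²·variance of M + 2ab·Cov(U, M) with a = 7, b = -4.38.
= 7²·71.8 + (-4.38)²·111 + 2·7·(-4.38)·62
= 3518.2 + 2129.4684 + (-3801.84) = 1845.8284.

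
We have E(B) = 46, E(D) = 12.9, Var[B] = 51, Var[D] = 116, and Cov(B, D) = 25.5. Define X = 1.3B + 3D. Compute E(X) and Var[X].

E(X) = 1.3·E(B) + 3·E(D) = 1.3·46 + 3·12.9 = 98.5.
Var[X] = a²·Var[B] + b²·Var[D] + 2ab·Cov(B, D) with a = 1.3, b = 3.
= 1.3²·51 + 3²·116 + 2·1.3·3·25.5
= 86.19 + 1044 + 198.9 = 1329.09.

E(X) = 98.5, Var[X] = 1329.09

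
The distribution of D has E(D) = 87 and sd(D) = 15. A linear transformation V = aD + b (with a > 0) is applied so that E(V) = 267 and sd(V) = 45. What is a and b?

sd(V) = a·sd(D) (a > 0), so a = 45/15 = 3.
E(V) = a·E(D) + b, so b = 267 − 3·87 = 6.

a = 3, b = 6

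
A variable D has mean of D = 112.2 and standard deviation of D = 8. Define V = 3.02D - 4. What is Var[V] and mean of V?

V = 3.02D - 4 is linear with a = 3.02, b = -4.
Var[D] = 8² = 64.
Var[V] = a²·Var[D] = 3.02²·64 = 583.7056 (the additive constant -4 does not affect variance).
mean of V = a·mean of D + b = 3.02·112.2 + (-4) = 334.844.

Var[V] = 583.7056, mean of V = 334.844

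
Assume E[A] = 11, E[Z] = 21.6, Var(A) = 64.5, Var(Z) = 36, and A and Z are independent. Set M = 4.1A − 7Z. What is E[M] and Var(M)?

E[M] = -106.1, Var(M) = 2848.245

E[M] = 4.1·E[A] + (-7)·E[Z] = 4.1·11 + (-7)·21.6 = -106.1.
Var(M) = a²·Var(A) + b²·Var(Z) + 2ab·Cov(A, Z) with a = 4.1, b = -7.
Independence gives Cov(A, Z) = 0.
= 4.1²·64.5 + (-7)²·36 + 2·4.1·(-7)·0
= 1084.245 + 1764 + 0 = 2848.245.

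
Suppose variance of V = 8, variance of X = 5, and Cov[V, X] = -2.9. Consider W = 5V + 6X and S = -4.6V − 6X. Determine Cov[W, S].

By bilinearity, Cov[W, S] = ac·variance of V + bd·variance of X + (ad+bc)·Cov[V, X], with a=5, b=6, c=-4.6, d=-6.
ac·variance of V = 5·(-4.6)·8 = -184
bd·variance of X = 6·(-6)·5 = -180
(ad+bc)·Cov[V, X] = (-57.6)·(-2.9) = 167.04
Cov[W, S] = -184 + (-180) + 167.04 = -196.96.

Cov[W, S] = -196.96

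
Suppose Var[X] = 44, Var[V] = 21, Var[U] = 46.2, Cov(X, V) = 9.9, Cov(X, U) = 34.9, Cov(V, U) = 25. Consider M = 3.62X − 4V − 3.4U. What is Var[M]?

Var[M] = 980.8632

Var[M] = a²·Var[X] + b²·Var[V] + c²·Var[U] + 2ab·Cov(X, V) + 2ac·Cov(X, U) + 2bc·Cov(V, U), with a = 3.62, b = -4, c = -3.4.
= 576.5936 + 336 + 534.072 + (-286.704) + (-859.0984) + 680
= 980.8632.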